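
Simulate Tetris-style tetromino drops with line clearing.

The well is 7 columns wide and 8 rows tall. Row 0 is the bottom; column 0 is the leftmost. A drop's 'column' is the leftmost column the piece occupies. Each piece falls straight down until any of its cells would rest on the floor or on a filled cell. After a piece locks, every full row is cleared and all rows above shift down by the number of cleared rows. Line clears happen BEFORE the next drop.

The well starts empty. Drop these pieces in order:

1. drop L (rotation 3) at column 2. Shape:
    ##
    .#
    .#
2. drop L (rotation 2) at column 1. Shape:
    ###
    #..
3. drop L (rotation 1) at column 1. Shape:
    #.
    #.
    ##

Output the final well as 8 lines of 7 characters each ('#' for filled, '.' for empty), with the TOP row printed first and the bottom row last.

Drop 1: L rot3 at col 2 lands with bottom-row=0; cleared 0 line(s) (total 0); column heights now [0 0 3 3 0 0 0], max=3
Drop 2: L rot2 at col 1 lands with bottom-row=2; cleared 0 line(s) (total 0); column heights now [0 4 4 4 0 0 0], max=4
Drop 3: L rot1 at col 1 lands with bottom-row=4; cleared 0 line(s) (total 0); column heights now [0 7 5 4 0 0 0], max=7

Answer: .......
.#.....
.#.....
.##....
.###...
.###...
...#...
...#...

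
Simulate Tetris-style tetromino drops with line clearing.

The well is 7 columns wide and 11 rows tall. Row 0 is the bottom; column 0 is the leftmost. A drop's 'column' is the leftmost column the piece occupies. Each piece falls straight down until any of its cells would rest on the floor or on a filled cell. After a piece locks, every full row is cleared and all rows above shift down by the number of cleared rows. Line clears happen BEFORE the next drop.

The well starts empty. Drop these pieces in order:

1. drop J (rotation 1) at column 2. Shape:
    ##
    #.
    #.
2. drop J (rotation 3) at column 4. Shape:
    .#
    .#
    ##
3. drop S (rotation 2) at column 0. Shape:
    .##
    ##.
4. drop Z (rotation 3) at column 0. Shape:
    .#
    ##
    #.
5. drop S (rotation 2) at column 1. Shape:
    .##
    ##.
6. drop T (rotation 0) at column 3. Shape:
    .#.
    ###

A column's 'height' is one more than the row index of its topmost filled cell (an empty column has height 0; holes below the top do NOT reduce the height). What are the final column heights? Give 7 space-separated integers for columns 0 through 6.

Drop 1: J rot1 at col 2 lands with bottom-row=0; cleared 0 line(s) (total 0); column heights now [0 0 3 3 0 0 0], max=3
Drop 2: J rot3 at col 4 lands with bottom-row=0; cleared 0 line(s) (total 0); column heights now [0 0 3 3 1 3 0], max=3
Drop 3: S rot2 at col 0 lands with bottom-row=2; cleared 0 line(s) (total 0); column heights now [3 4 4 3 1 3 0], max=4
Drop 4: Z rot3 at col 0 lands with bottom-row=3; cleared 0 line(s) (total 0); column heights now [5 6 4 3 1 3 0], max=6
Drop 5: S rot2 at col 1 lands with bottom-row=6; cleared 0 line(s) (total 0); column heights now [5 7 8 8 1 3 0], max=8
Drop 6: T rot0 at col 3 lands with bottom-row=8; cleared 0 line(s) (total 0); column heights now [5 7 8 9 10 9 0], max=10

Answer: 5 7 8 9 10 9 0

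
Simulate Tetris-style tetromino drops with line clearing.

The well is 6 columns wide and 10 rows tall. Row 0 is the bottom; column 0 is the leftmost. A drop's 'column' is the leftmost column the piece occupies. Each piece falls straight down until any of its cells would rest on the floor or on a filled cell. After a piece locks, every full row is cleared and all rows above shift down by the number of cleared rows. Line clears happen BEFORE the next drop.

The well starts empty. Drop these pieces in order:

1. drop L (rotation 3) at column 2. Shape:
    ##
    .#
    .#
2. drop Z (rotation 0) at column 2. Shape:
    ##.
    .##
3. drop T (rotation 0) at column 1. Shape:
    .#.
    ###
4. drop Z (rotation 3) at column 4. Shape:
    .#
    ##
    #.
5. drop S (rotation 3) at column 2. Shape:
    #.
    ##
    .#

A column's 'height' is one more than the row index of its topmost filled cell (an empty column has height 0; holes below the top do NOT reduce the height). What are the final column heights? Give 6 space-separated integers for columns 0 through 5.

Answer: 0 6 9 8 6 7

Derivation:
Drop 1: L rot3 at col 2 lands with bottom-row=0; cleared 0 line(s) (total 0); column heights now [0 0 3 3 0 0], max=3
Drop 2: Z rot0 at col 2 lands with bottom-row=3; cleared 0 line(s) (total 0); column heights now [0 0 5 5 4 0], max=5
Drop 3: T rot0 at col 1 lands with bottom-row=5; cleared 0 line(s) (total 0); column heights now [0 6 7 6 4 0], max=7
Drop 4: Z rot3 at col 4 lands with bottom-row=4; cleared 0 line(s) (total 0); column heights now [0 6 7 6 6 7], max=7
Drop 5: S rot3 at col 2 lands with bottom-row=6; cleared 0 line(s) (total 0); column heights now [0 6 9 8 6 7], max=9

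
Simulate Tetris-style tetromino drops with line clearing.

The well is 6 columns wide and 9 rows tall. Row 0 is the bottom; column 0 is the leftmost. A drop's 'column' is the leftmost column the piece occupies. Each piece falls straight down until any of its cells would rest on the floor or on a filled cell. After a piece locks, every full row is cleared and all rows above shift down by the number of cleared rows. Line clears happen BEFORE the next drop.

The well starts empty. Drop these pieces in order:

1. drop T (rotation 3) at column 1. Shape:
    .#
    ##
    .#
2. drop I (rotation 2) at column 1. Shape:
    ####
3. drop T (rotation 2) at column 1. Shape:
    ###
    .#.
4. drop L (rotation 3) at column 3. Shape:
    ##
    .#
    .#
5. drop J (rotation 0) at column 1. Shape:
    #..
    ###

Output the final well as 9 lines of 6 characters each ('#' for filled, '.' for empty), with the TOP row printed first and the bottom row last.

Drop 1: T rot3 at col 1 lands with bottom-row=0; cleared 0 line(s) (total 0); column heights now [0 2 3 0 0 0], max=3
Drop 2: I rot2 at col 1 lands with bottom-row=3; cleared 0 line(s) (total 0); column heights now [0 4 4 4 4 0], max=4
Drop 3: T rot2 at col 1 lands with bottom-row=4; cleared 0 line(s) (total 0); column heights now [0 6 6 6 4 0], max=6
Drop 4: L rot3 at col 3 lands with bottom-row=4; cleared 0 line(s) (total 0); column heights now [0 6 6 7 7 0], max=7
Drop 5: J rot0 at col 1 lands with bottom-row=7; cleared 0 line(s) (total 0); column heights now [0 9 8 8 7 0], max=9

Answer: .#....
.###..
...##.
.####.
..#.#.
.####.
..#...
.##...
..#...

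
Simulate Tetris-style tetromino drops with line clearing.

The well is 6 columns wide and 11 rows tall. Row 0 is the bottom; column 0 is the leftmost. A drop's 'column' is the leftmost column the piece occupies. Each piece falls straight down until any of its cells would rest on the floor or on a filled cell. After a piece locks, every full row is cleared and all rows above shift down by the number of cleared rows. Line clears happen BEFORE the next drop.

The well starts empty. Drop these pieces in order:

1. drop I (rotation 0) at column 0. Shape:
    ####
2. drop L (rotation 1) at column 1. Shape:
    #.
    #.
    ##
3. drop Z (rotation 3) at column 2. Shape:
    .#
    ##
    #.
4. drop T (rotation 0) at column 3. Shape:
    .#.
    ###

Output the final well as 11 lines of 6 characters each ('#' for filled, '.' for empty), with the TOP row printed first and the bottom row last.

Drop 1: I rot0 at col 0 lands with bottom-row=0; cleared 0 line(s) (total 0); column heights now [1 1 1 1 0 0], max=1
Drop 2: L rot1 at col 1 lands with bottom-row=1; cleared 0 line(s) (total 0); column heights now [1 4 2 1 0 0], max=4
Drop 3: Z rot3 at col 2 lands with bottom-row=2; cleared 0 line(s) (total 0); column heights now [1 4 4 5 0 0], max=5
Drop 4: T rot0 at col 3 lands with bottom-row=5; cleared 0 line(s) (total 0); column heights now [1 4 4 6 7 6], max=7

Answer: ......
......
......
......
....#.
...###
...#..
.###..
.##...
.##...
####..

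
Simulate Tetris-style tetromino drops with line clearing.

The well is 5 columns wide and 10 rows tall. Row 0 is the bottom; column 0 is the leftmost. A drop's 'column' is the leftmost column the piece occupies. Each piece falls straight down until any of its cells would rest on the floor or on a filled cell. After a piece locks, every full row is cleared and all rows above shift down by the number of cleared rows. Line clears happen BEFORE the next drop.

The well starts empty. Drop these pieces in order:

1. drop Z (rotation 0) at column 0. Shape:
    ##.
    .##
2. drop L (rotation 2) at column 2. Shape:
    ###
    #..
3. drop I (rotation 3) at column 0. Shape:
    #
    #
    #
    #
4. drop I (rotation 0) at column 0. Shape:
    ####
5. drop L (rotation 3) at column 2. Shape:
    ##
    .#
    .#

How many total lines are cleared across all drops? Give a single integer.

Drop 1: Z rot0 at col 0 lands with bottom-row=0; cleared 0 line(s) (total 0); column heights now [2 2 1 0 0], max=2
Drop 2: L rot2 at col 2 lands with bottom-row=1; cleared 0 line(s) (total 0); column heights now [2 2 3 3 3], max=3
Drop 3: I rot3 at col 0 lands with bottom-row=2; cleared 0 line(s) (total 0); column heights now [6 2 3 3 3], max=6
Drop 4: I rot0 at col 0 lands with bottom-row=6; cleared 0 line(s) (total 0); column heights now [7 7 7 7 3], max=7
Drop 5: L rot3 at col 2 lands with bottom-row=7; cleared 0 line(s) (total 0); column heights now [7 7 10 10 3], max=10

Answer: 0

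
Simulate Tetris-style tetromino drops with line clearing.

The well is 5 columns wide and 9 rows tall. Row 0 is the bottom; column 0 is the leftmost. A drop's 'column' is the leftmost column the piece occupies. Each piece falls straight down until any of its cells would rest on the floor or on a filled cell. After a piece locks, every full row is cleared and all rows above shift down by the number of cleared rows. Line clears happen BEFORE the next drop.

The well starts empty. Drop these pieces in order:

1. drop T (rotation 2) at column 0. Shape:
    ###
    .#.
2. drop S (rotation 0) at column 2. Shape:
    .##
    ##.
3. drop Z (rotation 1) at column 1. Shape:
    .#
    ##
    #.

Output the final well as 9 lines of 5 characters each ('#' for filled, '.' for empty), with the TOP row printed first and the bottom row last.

Drop 1: T rot2 at col 0 lands with bottom-row=0; cleared 0 line(s) (total 0); column heights now [2 2 2 0 0], max=2
Drop 2: S rot0 at col 2 lands with bottom-row=2; cleared 0 line(s) (total 0); column heights now [2 2 3 4 4], max=4
Drop 3: Z rot1 at col 1 lands with bottom-row=2; cleared 0 line(s) (total 0); column heights now [2 4 5 4 4], max=5

Answer: .....
.....
.....
.....
..#..
.####
.###.
###..
.#...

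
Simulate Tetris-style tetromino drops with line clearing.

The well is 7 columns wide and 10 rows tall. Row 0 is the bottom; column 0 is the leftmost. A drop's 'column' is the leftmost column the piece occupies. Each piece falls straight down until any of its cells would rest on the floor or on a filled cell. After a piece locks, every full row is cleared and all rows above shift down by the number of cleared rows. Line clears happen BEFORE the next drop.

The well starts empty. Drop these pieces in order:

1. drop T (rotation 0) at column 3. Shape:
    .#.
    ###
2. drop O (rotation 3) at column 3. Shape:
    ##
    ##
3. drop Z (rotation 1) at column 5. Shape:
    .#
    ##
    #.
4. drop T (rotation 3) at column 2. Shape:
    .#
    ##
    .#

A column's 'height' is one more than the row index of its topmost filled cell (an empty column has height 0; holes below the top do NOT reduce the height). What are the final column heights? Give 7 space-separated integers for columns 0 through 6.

Answer: 0 0 6 7 4 3 4

Derivation:
Drop 1: T rot0 at col 3 lands with bottom-row=0; cleared 0 line(s) (total 0); column heights now [0 0 0 1 2 1 0], max=2
Drop 2: O rot3 at col 3 lands with bottom-row=2; cleared 0 line(s) (total 0); column heights now [0 0 0 4 4 1 0], max=4
Drop 3: Z rot1 at col 5 lands with bottom-row=1; cleared 0 line(s) (total 0); column heights now [0 0 0 4 4 3 4], max=4
Drop 4: T rot3 at col 2 lands with bottom-row=4; cleared 0 line(s) (total 0); column heights now [0 0 6 7 4 3 4], max=7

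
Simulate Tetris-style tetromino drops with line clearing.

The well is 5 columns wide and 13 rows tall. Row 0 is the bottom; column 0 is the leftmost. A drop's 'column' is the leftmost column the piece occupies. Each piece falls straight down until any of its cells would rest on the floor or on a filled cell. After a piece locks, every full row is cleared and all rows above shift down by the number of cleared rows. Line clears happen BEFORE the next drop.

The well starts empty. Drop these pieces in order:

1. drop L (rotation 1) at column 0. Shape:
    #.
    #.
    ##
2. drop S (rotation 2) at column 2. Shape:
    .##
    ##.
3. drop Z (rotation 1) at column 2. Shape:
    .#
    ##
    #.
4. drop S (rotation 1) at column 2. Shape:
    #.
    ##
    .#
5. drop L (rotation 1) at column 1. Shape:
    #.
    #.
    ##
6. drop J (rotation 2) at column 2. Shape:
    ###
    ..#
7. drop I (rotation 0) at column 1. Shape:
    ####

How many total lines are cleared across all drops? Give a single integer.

Answer: 0

Derivation:
Drop 1: L rot1 at col 0 lands with bottom-row=0; cleared 0 line(s) (total 0); column heights now [3 1 0 0 0], max=3
Drop 2: S rot2 at col 2 lands with bottom-row=0; cleared 0 line(s) (total 0); column heights now [3 1 1 2 2], max=3
Drop 3: Z rot1 at col 2 lands with bottom-row=1; cleared 0 line(s) (total 0); column heights now [3 1 3 4 2], max=4
Drop 4: S rot1 at col 2 lands with bottom-row=4; cleared 0 line(s) (total 0); column heights now [3 1 7 6 2], max=7
Drop 5: L rot1 at col 1 lands with bottom-row=7; cleared 0 line(s) (total 0); column heights now [3 10 8 6 2], max=10
Drop 6: J rot2 at col 2 lands with bottom-row=7; cleared 0 line(s) (total 0); column heights now [3 10 9 9 9], max=10
Drop 7: I rot0 at col 1 lands with bottom-row=10; cleared 0 line(s) (total 0); column heights now [3 11 11 11 11], max=11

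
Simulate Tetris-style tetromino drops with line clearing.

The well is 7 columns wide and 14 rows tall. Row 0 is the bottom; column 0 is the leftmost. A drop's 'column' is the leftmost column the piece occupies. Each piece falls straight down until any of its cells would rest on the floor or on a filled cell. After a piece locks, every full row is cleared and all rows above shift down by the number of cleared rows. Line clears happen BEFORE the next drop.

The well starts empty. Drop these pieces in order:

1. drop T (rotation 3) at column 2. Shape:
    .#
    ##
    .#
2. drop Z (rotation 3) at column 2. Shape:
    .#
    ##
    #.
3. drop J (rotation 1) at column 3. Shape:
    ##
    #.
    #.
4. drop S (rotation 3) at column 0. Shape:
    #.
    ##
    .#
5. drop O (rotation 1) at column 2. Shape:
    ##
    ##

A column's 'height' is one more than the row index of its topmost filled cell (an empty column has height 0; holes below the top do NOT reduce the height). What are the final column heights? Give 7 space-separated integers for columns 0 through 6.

Drop 1: T rot3 at col 2 lands with bottom-row=0; cleared 0 line(s) (total 0); column heights now [0 0 2 3 0 0 0], max=3
Drop 2: Z rot3 at col 2 lands with bottom-row=2; cleared 0 line(s) (total 0); column heights now [0 0 4 5 0 0 0], max=5
Drop 3: J rot1 at col 3 lands with bottom-row=5; cleared 0 line(s) (total 0); column heights now [0 0 4 8 8 0 0], max=8
Drop 4: S rot3 at col 0 lands with bottom-row=0; cleared 0 line(s) (total 0); column heights now [3 2 4 8 8 0 0], max=8
Drop 5: O rot1 at col 2 lands with bottom-row=8; cleared 0 line(s) (total 0); column heights now [3 2 10 10 8 0 0], max=10

Answer: 3 2 10 10 8 0 0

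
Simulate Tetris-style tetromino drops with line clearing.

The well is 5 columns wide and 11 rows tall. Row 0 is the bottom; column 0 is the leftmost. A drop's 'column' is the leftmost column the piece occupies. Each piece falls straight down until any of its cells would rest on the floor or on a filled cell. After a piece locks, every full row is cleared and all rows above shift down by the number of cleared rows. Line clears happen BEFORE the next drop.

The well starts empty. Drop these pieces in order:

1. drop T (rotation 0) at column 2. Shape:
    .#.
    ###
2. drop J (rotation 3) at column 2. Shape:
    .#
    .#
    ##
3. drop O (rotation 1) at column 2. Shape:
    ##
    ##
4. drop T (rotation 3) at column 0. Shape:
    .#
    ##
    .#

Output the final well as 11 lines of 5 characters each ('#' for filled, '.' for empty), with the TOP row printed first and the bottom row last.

Drop 1: T rot0 at col 2 lands with bottom-row=0; cleared 0 line(s) (total 0); column heights now [0 0 1 2 1], max=2
Drop 2: J rot3 at col 2 lands with bottom-row=2; cleared 0 line(s) (total 0); column heights now [0 0 3 5 1], max=5
Drop 3: O rot1 at col 2 lands with bottom-row=5; cleared 0 line(s) (total 0); column heights now [0 0 7 7 1], max=7
Drop 4: T rot3 at col 0 lands with bottom-row=0; cleared 0 line(s) (total 0); column heights now [2 3 7 7 1], max=7

Answer: .....
.....
.....
.....
..##.
..##.
...#.
...#.
.###.
##.#.
.####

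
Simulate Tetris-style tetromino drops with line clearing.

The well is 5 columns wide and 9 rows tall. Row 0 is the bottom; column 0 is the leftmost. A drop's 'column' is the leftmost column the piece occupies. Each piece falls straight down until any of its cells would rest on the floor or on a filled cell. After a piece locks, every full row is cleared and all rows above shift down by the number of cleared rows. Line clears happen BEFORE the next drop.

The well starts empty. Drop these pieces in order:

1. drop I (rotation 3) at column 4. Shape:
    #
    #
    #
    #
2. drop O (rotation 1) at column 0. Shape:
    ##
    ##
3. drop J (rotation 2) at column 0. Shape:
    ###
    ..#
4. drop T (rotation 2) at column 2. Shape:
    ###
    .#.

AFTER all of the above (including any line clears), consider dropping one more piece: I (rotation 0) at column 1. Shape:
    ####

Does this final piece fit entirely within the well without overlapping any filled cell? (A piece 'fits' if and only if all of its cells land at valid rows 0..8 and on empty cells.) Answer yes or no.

Answer: yes

Derivation:
Drop 1: I rot3 at col 4 lands with bottom-row=0; cleared 0 line(s) (total 0); column heights now [0 0 0 0 4], max=4
Drop 2: O rot1 at col 0 lands with bottom-row=0; cleared 0 line(s) (total 0); column heights now [2 2 0 0 4], max=4
Drop 3: J rot2 at col 0 lands with bottom-row=1; cleared 0 line(s) (total 0); column heights now [3 3 3 0 4], max=4
Drop 4: T rot2 at col 2 lands with bottom-row=3; cleared 0 line(s) (total 0); column heights now [3 3 5 5 5], max=5
Test piece I rot0 at col 1 (width 4): heights before test = [3 3 5 5 5]; fits = True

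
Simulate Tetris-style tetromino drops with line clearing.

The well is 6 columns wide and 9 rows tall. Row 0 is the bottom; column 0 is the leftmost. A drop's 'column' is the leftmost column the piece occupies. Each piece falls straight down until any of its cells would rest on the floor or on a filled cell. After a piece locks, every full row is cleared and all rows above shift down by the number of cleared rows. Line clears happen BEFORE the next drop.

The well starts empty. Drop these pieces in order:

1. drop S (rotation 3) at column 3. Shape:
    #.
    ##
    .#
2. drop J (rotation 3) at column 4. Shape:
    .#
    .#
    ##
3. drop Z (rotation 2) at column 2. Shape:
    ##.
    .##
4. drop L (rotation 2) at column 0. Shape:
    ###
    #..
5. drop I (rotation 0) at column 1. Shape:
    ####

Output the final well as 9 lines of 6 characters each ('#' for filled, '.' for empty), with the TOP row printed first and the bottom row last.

Answer: ......
......
.####.
###...
#.##.#
...###
...###
...##.
....#.

Derivation:
Drop 1: S rot3 at col 3 lands with bottom-row=0; cleared 0 line(s) (total 0); column heights now [0 0 0 3 2 0], max=3
Drop 2: J rot3 at col 4 lands with bottom-row=2; cleared 0 line(s) (total 0); column heights now [0 0 0 3 3 5], max=5
Drop 3: Z rot2 at col 2 lands with bottom-row=3; cleared 0 line(s) (total 0); column heights now [0 0 5 5 4 5], max=5
Drop 4: L rot2 at col 0 lands with bottom-row=4; cleared 0 line(s) (total 0); column heights now [6 6 6 5 4 5], max=6
Drop 5: I rot0 at col 1 lands with bottom-row=6; cleared 0 line(s) (total 0); column heights now [6 7 7 7 7 5], max=7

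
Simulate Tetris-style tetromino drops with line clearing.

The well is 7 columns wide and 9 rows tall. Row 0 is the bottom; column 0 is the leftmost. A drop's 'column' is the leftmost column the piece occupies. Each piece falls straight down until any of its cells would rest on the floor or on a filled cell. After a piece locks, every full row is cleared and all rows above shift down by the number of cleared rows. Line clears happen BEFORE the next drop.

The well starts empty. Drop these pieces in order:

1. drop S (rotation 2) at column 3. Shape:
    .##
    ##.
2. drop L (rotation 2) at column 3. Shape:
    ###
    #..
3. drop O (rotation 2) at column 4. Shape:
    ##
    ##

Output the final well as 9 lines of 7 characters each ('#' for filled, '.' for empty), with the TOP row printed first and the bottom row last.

Answer: .......
.......
.......
.......
....##.
....##.
...###.
...###.
...##..

Derivation:
Drop 1: S rot2 at col 3 lands with bottom-row=0; cleared 0 line(s) (total 0); column heights now [0 0 0 1 2 2 0], max=2
Drop 2: L rot2 at col 3 lands with bottom-row=1; cleared 0 line(s) (total 0); column heights now [0 0 0 3 3 3 0], max=3
Drop 3: O rot2 at col 4 lands with bottom-row=3; cleared 0 line(s) (total 0); column heights now [0 0 0 3 5 5 0], max=5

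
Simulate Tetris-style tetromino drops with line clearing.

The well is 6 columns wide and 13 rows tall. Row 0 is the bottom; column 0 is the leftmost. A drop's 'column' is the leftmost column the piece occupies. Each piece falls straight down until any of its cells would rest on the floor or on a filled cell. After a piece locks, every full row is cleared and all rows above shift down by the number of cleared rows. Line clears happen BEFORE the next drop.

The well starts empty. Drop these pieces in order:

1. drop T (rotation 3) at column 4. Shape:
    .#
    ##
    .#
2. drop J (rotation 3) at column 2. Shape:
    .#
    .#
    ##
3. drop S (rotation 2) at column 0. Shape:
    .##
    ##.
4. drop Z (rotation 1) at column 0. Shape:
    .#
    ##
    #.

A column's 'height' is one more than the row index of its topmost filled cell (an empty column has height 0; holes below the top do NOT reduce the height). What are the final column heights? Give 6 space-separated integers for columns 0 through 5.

Drop 1: T rot3 at col 4 lands with bottom-row=0; cleared 0 line(s) (total 0); column heights now [0 0 0 0 2 3], max=3
Drop 2: J rot3 at col 2 lands with bottom-row=0; cleared 0 line(s) (total 0); column heights now [0 0 1 3 2 3], max=3
Drop 3: S rot2 at col 0 lands with bottom-row=0; cleared 0 line(s) (total 0); column heights now [1 2 2 3 2 3], max=3
Drop 4: Z rot1 at col 0 lands with bottom-row=1; cleared 1 line(s) (total 1); column heights now [2 3 1 2 0 2], max=3

Answer: 2 3 1 2 0 2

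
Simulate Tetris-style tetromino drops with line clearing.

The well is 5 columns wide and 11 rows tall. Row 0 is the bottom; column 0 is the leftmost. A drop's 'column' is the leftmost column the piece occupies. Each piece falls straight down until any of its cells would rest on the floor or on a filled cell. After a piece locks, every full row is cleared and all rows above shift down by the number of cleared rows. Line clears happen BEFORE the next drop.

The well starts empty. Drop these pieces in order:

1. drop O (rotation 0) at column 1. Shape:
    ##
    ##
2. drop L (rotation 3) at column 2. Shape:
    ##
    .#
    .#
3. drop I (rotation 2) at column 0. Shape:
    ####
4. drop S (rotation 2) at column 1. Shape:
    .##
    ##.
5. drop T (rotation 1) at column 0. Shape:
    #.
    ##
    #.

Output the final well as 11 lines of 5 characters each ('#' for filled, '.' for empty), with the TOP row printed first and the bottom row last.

Answer: .....
.....
.....
.....
#....
####.
###..
####.
..##.
.###.
.###.

Derivation:
Drop 1: O rot0 at col 1 lands with bottom-row=0; cleared 0 line(s) (total 0); column heights now [0 2 2 0 0], max=2
Drop 2: L rot3 at col 2 lands with bottom-row=0; cleared 0 line(s) (total 0); column heights now [0 2 3 3 0], max=3
Drop 3: I rot2 at col 0 lands with bottom-row=3; cleared 0 line(s) (total 0); column heights now [4 4 4 4 0], max=4
Drop 4: S rot2 at col 1 lands with bottom-row=4; cleared 0 line(s) (total 0); column heights now [4 5 6 6 0], max=6
Drop 5: T rot1 at col 0 lands with bottom-row=4; cleared 0 line(s) (total 0); column heights now [7 6 6 6 0], max=7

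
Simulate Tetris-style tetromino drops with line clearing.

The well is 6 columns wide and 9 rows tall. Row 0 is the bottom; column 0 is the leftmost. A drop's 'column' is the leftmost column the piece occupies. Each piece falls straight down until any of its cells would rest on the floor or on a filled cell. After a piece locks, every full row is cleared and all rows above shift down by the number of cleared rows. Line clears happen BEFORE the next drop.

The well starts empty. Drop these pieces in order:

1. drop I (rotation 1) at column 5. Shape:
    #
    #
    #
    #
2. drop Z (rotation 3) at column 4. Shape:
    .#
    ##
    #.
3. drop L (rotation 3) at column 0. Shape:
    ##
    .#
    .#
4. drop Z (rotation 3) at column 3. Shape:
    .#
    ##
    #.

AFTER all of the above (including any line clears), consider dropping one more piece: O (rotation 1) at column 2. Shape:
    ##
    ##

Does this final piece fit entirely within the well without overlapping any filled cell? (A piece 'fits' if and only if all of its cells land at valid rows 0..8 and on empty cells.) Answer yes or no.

Drop 1: I rot1 at col 5 lands with bottom-row=0; cleared 0 line(s) (total 0); column heights now [0 0 0 0 0 4], max=4
Drop 2: Z rot3 at col 4 lands with bottom-row=3; cleared 0 line(s) (total 0); column heights now [0 0 0 0 5 6], max=6
Drop 3: L rot3 at col 0 lands with bottom-row=0; cleared 0 line(s) (total 0); column heights now [3 3 0 0 5 6], max=6
Drop 4: Z rot3 at col 3 lands with bottom-row=4; cleared 0 line(s) (total 0); column heights now [3 3 0 6 7 6], max=7
Test piece O rot1 at col 2 (width 2): heights before test = [3 3 0 6 7 6]; fits = True

Answer: yes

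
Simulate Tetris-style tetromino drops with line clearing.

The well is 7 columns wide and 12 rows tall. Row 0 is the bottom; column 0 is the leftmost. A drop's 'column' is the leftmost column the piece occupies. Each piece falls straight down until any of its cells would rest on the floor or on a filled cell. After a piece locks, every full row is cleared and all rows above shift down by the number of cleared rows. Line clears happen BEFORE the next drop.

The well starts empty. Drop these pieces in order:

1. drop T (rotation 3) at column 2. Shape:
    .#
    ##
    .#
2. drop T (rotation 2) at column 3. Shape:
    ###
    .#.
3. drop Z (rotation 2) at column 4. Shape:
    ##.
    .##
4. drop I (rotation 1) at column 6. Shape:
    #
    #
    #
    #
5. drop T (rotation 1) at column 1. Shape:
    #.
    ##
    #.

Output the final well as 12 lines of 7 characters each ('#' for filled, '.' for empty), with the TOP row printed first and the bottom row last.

Answer: .......
.......
.......
......#
......#
......#
....###
.....##
.#.###.
.####..
.###...
...#...

Derivation:
Drop 1: T rot3 at col 2 lands with bottom-row=0; cleared 0 line(s) (total 0); column heights now [0 0 2 3 0 0 0], max=3
Drop 2: T rot2 at col 3 lands with bottom-row=2; cleared 0 line(s) (total 0); column heights now [0 0 2 4 4 4 0], max=4
Drop 3: Z rot2 at col 4 lands with bottom-row=4; cleared 0 line(s) (total 0); column heights now [0 0 2 4 6 6 5], max=6
Drop 4: I rot1 at col 6 lands with bottom-row=5; cleared 0 line(s) (total 0); column heights now [0 0 2 4 6 6 9], max=9
Drop 5: T rot1 at col 1 lands with bottom-row=1; cleared 0 line(s) (total 0); column heights now [0 4 3 4 6 6 9], max=9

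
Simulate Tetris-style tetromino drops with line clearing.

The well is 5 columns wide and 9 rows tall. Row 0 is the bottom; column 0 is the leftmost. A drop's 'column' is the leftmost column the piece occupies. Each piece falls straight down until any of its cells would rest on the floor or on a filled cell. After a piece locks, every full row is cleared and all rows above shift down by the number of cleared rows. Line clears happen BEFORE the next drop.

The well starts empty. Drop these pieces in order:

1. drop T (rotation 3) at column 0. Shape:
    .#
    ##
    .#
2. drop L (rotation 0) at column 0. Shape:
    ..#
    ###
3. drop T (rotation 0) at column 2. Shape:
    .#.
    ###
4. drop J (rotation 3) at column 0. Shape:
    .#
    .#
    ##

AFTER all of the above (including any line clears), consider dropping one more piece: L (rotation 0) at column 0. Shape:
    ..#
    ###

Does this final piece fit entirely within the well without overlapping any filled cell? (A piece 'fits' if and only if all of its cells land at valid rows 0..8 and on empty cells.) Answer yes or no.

Answer: yes

Derivation:
Drop 1: T rot3 at col 0 lands with bottom-row=0; cleared 0 line(s) (total 0); column heights now [2 3 0 0 0], max=3
Drop 2: L rot0 at col 0 lands with bottom-row=3; cleared 0 line(s) (total 0); column heights now [4 4 5 0 0], max=5
Drop 3: T rot0 at col 2 lands with bottom-row=5; cleared 0 line(s) (total 0); column heights now [4 4 6 7 6], max=7
Drop 4: J rot3 at col 0 lands with bottom-row=4; cleared 0 line(s) (total 0); column heights now [5 7 6 7 6], max=7
Test piece L rot0 at col 0 (width 3): heights before test = [5 7 6 7 6]; fits = True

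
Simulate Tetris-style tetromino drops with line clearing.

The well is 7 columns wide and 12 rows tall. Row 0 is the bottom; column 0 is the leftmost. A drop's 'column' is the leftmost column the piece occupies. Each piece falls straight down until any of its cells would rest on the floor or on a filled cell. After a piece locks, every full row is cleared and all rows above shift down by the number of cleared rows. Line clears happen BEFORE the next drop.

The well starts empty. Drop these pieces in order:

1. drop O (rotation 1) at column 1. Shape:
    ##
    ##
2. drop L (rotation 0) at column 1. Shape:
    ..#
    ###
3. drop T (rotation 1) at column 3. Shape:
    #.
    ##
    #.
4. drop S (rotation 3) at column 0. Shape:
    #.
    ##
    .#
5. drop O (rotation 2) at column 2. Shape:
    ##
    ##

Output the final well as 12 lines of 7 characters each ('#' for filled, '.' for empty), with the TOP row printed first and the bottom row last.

Answer: .......
.......
.......
..##...
..##...
...#...
#..##..
##.#...
.#.#...
.###...
.##....
.##....

Derivation:
Drop 1: O rot1 at col 1 lands with bottom-row=0; cleared 0 line(s) (total 0); column heights now [0 2 2 0 0 0 0], max=2
Drop 2: L rot0 at col 1 lands with bottom-row=2; cleared 0 line(s) (total 0); column heights now [0 3 3 4 0 0 0], max=4
Drop 3: T rot1 at col 3 lands with bottom-row=4; cleared 0 line(s) (total 0); column heights now [0 3 3 7 6 0 0], max=7
Drop 4: S rot3 at col 0 lands with bottom-row=3; cleared 0 line(s) (total 0); column heights now [6 5 3 7 6 0 0], max=7
Drop 5: O rot2 at col 2 lands with bottom-row=7; cleared 0 line(s) (total 0); column heights now [6 5 9 9 6 0 0], max=9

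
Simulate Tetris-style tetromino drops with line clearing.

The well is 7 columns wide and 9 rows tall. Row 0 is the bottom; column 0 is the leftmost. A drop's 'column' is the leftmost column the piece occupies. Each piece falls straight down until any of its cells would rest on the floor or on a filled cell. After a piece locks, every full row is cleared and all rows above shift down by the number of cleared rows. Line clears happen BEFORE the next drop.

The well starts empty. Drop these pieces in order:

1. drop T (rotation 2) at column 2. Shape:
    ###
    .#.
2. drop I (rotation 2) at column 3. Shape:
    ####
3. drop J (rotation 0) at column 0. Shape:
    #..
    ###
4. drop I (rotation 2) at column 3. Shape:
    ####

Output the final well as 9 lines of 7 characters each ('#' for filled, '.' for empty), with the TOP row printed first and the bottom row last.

Answer: .......
.......
.......
.......
.......
.......
#..####
..###..
...#...

Derivation:
Drop 1: T rot2 at col 2 lands with bottom-row=0; cleared 0 line(s) (total 0); column heights now [0 0 2 2 2 0 0], max=2
Drop 2: I rot2 at col 3 lands with bottom-row=2; cleared 0 line(s) (total 0); column heights now [0 0 2 3 3 3 3], max=3
Drop 3: J rot0 at col 0 lands with bottom-row=2; cleared 1 line(s) (total 1); column heights now [3 0 2 2 2 0 0], max=3
Drop 4: I rot2 at col 3 lands with bottom-row=2; cleared 0 line(s) (total 1); column heights now [3 0 2 3 3 3 3], max=3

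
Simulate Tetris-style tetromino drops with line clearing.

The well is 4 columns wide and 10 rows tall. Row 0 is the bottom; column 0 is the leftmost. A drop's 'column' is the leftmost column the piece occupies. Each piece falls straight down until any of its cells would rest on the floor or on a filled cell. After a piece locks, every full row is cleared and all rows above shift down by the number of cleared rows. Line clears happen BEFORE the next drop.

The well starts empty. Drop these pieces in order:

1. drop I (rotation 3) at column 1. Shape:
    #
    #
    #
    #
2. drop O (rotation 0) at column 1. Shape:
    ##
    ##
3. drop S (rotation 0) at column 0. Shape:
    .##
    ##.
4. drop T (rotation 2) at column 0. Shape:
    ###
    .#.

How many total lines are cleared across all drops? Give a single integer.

Drop 1: I rot3 at col 1 lands with bottom-row=0; cleared 0 line(s) (total 0); column heights now [0 4 0 0], max=4
Drop 2: O rot0 at col 1 lands with bottom-row=4; cleared 0 line(s) (total 0); column heights now [0 6 6 0], max=6
Drop 3: S rot0 at col 0 lands with bottom-row=6; cleared 0 line(s) (total 0); column heights now [7 8 8 0], max=8
Drop 4: T rot2 at col 0 lands with bottom-row=8; cleared 0 line(s) (total 0); column heights now [10 10 10 0], max=10

Answer: 0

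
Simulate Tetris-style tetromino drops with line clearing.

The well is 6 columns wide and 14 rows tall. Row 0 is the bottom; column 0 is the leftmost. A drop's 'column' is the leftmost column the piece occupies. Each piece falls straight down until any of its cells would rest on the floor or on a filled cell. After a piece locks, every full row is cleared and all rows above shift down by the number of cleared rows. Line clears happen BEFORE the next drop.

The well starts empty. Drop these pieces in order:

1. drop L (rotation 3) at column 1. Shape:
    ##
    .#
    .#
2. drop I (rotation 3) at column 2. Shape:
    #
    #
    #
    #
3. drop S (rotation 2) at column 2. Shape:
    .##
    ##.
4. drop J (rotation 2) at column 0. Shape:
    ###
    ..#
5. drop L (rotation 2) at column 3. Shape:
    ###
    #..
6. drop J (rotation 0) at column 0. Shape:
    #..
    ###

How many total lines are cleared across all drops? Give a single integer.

Drop 1: L rot3 at col 1 lands with bottom-row=0; cleared 0 line(s) (total 0); column heights now [0 3 3 0 0 0], max=3
Drop 2: I rot3 at col 2 lands with bottom-row=3; cleared 0 line(s) (total 0); column heights now [0 3 7 0 0 0], max=7
Drop 3: S rot2 at col 2 lands with bottom-row=7; cleared 0 line(s) (total 0); column heights now [0 3 8 9 9 0], max=9
Drop 4: J rot2 at col 0 lands with bottom-row=8; cleared 0 line(s) (total 0); column heights now [10 10 10 9 9 0], max=10
Drop 5: L rot2 at col 3 lands with bottom-row=9; cleared 0 line(s) (total 0); column heights now [10 10 10 11 11 11], max=11
Drop 6: J rot0 at col 0 lands with bottom-row=10; cleared 1 line(s) (total 1); column heights now [11 10 10 10 9 0], max=11

Answer: 1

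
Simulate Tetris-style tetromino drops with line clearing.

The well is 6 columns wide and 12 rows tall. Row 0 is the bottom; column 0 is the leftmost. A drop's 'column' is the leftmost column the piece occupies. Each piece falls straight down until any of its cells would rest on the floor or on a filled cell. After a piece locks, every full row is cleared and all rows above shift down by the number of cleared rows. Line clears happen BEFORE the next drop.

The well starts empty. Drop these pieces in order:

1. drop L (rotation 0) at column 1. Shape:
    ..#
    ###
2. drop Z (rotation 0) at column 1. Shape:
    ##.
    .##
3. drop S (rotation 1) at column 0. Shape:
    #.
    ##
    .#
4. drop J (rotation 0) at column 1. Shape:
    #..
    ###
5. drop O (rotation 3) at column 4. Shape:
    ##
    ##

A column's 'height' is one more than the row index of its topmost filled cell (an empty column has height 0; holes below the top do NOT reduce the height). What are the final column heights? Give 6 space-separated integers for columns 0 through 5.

Answer: 7 8 7 7 2 2

Derivation:
Drop 1: L rot0 at col 1 lands with bottom-row=0; cleared 0 line(s) (total 0); column heights now [0 1 1 2 0 0], max=2
Drop 2: Z rot0 at col 1 lands with bottom-row=2; cleared 0 line(s) (total 0); column heights now [0 4 4 3 0 0], max=4
Drop 3: S rot1 at col 0 lands with bottom-row=4; cleared 0 line(s) (total 0); column heights now [7 6 4 3 0 0], max=7
Drop 4: J rot0 at col 1 lands with bottom-row=6; cleared 0 line(s) (total 0); column heights now [7 8 7 7 0 0], max=8
Drop 5: O rot3 at col 4 lands with bottom-row=0; cleared 0 line(s) (total 0); column heights now [7 8 7 7 2 2], max=8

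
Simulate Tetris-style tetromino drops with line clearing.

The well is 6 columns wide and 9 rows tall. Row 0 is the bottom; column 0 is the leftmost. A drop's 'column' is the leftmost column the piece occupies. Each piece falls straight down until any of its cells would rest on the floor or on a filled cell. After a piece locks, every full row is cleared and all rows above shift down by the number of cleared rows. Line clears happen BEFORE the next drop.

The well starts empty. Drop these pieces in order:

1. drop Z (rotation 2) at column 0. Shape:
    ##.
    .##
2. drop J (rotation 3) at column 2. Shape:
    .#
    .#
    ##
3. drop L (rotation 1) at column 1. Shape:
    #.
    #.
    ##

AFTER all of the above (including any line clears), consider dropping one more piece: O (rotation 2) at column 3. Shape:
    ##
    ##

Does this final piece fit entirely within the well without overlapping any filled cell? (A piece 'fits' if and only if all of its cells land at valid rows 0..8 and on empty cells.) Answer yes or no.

Drop 1: Z rot2 at col 0 lands with bottom-row=0; cleared 0 line(s) (total 0); column heights now [2 2 1 0 0 0], max=2
Drop 2: J rot3 at col 2 lands with bottom-row=1; cleared 0 line(s) (total 0); column heights now [2 2 2 4 0 0], max=4
Drop 3: L rot1 at col 1 lands with bottom-row=2; cleared 0 line(s) (total 0); column heights now [2 5 3 4 0 0], max=5
Test piece O rot2 at col 3 (width 2): heights before test = [2 5 3 4 0 0]; fits = True

Answer: yes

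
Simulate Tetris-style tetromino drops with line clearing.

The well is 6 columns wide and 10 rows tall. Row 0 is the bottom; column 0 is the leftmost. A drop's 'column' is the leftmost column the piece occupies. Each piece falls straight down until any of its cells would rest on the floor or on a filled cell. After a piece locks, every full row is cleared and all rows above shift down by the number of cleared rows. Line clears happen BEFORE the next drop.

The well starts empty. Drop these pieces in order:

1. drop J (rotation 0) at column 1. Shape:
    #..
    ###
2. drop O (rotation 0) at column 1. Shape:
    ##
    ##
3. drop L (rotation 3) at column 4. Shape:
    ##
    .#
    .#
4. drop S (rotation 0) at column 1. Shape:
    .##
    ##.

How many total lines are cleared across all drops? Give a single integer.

Drop 1: J rot0 at col 1 lands with bottom-row=0; cleared 0 line(s) (total 0); column heights now [0 2 1 1 0 0], max=2
Drop 2: O rot0 at col 1 lands with bottom-row=2; cleared 0 line(s) (total 0); column heights now [0 4 4 1 0 0], max=4
Drop 3: L rot3 at col 4 lands with bottom-row=0; cleared 0 line(s) (total 0); column heights now [0 4 4 1 3 3], max=4
Drop 4: S rot0 at col 1 lands with bottom-row=4; cleared 0 line(s) (total 0); column heights now [0 5 6 6 3 3], max=6

Answer: 0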